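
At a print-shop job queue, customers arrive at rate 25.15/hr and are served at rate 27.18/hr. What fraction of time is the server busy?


ρ = λ/μ = 25.15/27.18 = 0.9253

Final: 0.9253


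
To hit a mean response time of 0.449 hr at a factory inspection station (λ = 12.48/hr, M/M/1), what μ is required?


W = 1/(μ−λ) ⇒ μ − λ = 1/W = 1/0.449 = 2.2272
μ = λ + 1/W = 12.48 + 2.2272 = 14.7072 per hr

Final: 14.7072 /hr


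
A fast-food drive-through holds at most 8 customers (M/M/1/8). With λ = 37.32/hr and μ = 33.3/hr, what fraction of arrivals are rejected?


ρ = λ/μ = 37.32/33.3 = 1.1207
P_K = (1−ρ)ρ^K/(1−ρ^(K+1)) = (-0.1207·2.488738)/(1 − 2.789180)
= -0.300442/-1.789180 = 0.167922

Final: 0.167922


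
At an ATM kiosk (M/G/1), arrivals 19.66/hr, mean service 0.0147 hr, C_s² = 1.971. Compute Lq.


ρ = λ·E[S] = 19.66·0.0147 = 0.2890
Lq = ρ²(1+C_s²)/(2(1−ρ)) = 0.08352·(1+1.971)/(2·0.7110)
= 0.08352·2.9710/1.4220 = 0.17450

Final: 0.17450


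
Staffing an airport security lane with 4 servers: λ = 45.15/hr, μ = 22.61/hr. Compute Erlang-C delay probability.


a = λ/μ = 1.9969; ρ = a/4 = 0.4992
P₀ = 0.130874 (from M/M/c formula)
C(c,a) = [a^c/(c!(1−ρ))]·P₀ = [15.90116/(24·0.5008)]·0.130874
= 1.32305·0.130874 = 0.173153

Final: 0.173153


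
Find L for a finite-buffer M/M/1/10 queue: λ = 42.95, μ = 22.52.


ρ = 42.95/22.52 = 1.9072
L = ρ[1 − (K+1)ρ^K + Kρ^(K+1)] / [(1−ρ)(1−ρ^(K+1))]
Numerator: 1.9072·(1 − 11·636.719015 + 10·1214.346434) = 9804.033961
Denominator: (-0.9072)·(-1213.346434) = 1100.740127
L = 9804.033961/1100.740127 = 8.9068

Final: 8.9068


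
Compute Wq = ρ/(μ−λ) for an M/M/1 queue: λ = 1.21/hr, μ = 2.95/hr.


ρ = 1.21/2.95 = 0.4102
Wq = ρ/(μ−λ) = 0.4102/(2.95 − 1.21) = 0.4102/1.74 = 0.2357 hr

Final: 0.2357 hr


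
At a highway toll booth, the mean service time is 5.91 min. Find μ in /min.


μ = 1/(service time) in consistent units.
1 minute = 1 min, so μ = 1/5.91 = 0.1692 per minute

Final: 0.1692 /min


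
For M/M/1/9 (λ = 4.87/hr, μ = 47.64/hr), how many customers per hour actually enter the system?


ρ = 0.1022; P_K = (1−ρ)ρ^9/(1−ρ^10) = 0.000000001094
λ_eff = λ(1 − P_K) = 4.87·(1 − 0.000000001094) = 4.87·1.000000 = 4.8700 /hr

Final: 4.8700 /hr


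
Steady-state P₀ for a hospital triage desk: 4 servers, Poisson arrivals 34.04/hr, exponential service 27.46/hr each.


a = λ/μ = 34.04/27.46 = 1.2396; ρ = a/c = 0.3099
Σ_{k=0}^{3} a^k/k! (terms k=0..3) = 1.00000 + 1.23962 + 0.76833 + 0.31748 = 3.32543
Tail: a^4/(4!(1−ρ)) = 2.36133/(24·0.6901) = 0.14257
P₀ = 1/(3.32543 + 0.14257) = 1/3.46800 = 0.288350

Final: 0.288350


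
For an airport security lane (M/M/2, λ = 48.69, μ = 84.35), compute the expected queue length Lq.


a = λ/μ = 0.5772; ρ = a/2 = 0.2886
P₀ = 0.552049
Lq = P₀·a^c·ρ / (c!·(1−ρ)²) = 0.552049·0.33320·0.2886/(2·0.50606)
= 0.05245

Final: 0.05245


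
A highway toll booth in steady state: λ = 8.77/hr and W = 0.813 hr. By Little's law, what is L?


L = λW = 8.77·0.813 = 7.1300

Final: 7.1300


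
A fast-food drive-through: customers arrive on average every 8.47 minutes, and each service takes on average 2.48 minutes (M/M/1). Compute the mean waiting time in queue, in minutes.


λ = 60/8.47 = 7.0838 /hr
μ = 60/2.48 = 24.1935 /hr
ρ = λ/μ = 7.0838/24.1935 = 0.2928
Wq = ρ/(μ−λ) = 0.2928/(24.1935−7.0838) = 0.01711 hr
In minutes: 0.01711·60 = 1.027 min

Final: 1.027 min


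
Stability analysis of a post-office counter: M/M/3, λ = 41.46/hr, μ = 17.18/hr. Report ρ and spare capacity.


Total capacity cμ = 3·17.18 = 51.54/hr
ρ = λ/(cμ) = 41.46/51.54 = 0.8044
Stable ⇔ ρ < 1: YES
Spare capacity = cμ − λ = 51.54 − 41.46 = 10.08/hr

Final: ρ = 0.8044; stable; margin = 10.08/hr


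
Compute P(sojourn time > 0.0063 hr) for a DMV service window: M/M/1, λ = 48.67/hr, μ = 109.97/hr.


W ~ Exponential(μ−λ) for M/M/1.
μ − λ = 109.97 − 48.67 = 61.3000
P(W > t) = e^{−(μ−λ)t} = e^{−0.3862} = 0.679641

Final: 0.679641


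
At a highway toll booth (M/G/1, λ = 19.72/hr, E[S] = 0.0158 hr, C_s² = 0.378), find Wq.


ρ = λ·E[S] = 19.72·0.0158 = 0.3116
E[S²] = E[S]²(1+C_s²) = 0.0158²·(1+0.378) = 0.0003440
Wq = λ·E[S²]/(2(1−ρ)) = 19.72·0.0003440/(2·0.6884) = 0.004927 hr

Final: 0.004927 hr


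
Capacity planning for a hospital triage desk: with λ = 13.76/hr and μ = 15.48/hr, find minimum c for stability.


Stability requires cμ > λ ⇔ c > λ/μ.
λ/μ = 13.76/15.48 = 0.8889
Minimum integer c = ⌊0.8889⌋ + 1 = 1
Check: 1·15.48 = 15.48 > 13.76, while 0·15.48 = 0.00 ≤ 13.76

Final: 1 servers


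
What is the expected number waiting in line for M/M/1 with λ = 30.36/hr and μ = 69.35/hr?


ρ = 30.36/69.35 = 0.4378
Lq = ρ²/(1−ρ) = 0.1917/0.5622 = 0.3409

Final: 0.3409


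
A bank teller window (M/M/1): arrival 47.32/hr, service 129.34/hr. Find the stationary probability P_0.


ρ = 47.32/129.34 = 0.3659
P_n = (1−ρ)·ρ^n = (1 − 0.3659)·0.3659^0 = 0.6341·1.000000 = 0.634143

Final: 0.634143


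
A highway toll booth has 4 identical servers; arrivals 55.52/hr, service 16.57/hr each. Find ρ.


ρ = λ/(cμ) = 55.52/(4·16.57) = 55.52/66.28 = 0.8377

Final: 0.8377


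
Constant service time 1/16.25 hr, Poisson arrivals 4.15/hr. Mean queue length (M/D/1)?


ρ = 4.15/16.25 = 0.2554
M/D/1: Lq = ρ²/(2(1−ρ)) = 0.06522/(2·0.7446) = 0.04380

Final: 0.04380


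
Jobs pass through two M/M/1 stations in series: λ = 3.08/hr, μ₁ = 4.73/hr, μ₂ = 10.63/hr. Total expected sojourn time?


Each node sees arrival rate λ = 3.08/hr (tandem ⇒ throughput preserved).
W₁ = 1/(μ₁−λ) = 1/(4.73−3.08) = 0.60606 hr
W₂ = 1/(μ₂−λ) = 1/(10.63−3.08) = 0.13245 hr
W_total = W₁ + W₂ = 0.60606 + 0.13245 = 0.73851 hr

Final: 0.73851 hr


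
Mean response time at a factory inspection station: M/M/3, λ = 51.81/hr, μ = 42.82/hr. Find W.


a = 1.2099; ρ = 0.4033; P₀ = 0.290976
Lq = P₀·a^c·ρ/(c!(1−ρ)²) = 0.09731
Wq = Lq/λ = 0.09731/51.81 = 0.001878 hr
W = Wq + 1/μ = 0.001878 + 0.02335 = 0.02523 hr

Final: 0.02523 hr


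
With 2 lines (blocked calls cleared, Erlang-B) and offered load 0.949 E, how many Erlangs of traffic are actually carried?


B(2,0.949) = 0.187680 (Erlang-B)
Carried load = a(1 − B) = 0.949·(1 − 0.187680) = 0.949·0.812320 = 0.7709 E

Final: 0.7709 Erlangs


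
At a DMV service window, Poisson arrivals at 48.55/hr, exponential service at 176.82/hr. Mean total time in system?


W = 1/(μ−λ) = 1/(176.82 − 48.55) = 1/128.27 = 0.007796 hr

Final: 0.007796 hr


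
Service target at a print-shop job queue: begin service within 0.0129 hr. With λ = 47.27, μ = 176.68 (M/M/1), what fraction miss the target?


ρ = 47.27/176.68 = 0.2675
P(Wq > t) = ρ·e^{−(μ−λ)t} = 0.2675·e^{−1.6694}
= 0.2675·0.188362 = 0.050396

Final: 0.050396


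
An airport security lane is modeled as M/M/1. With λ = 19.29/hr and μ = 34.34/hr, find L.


ρ = λ/μ = 19.29/34.34 = 0.5617
L = ρ/(1−ρ) = 0.5617/(1 − 0.5617) = 0.5617/0.4383 = 1.2817

Final: 1.2817


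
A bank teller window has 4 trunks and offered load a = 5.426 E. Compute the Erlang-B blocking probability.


B(c,a) = (a^c/c!) / Σ_{k=0}^{c} a^k/k!
a^4/4! = 36.116688
Σ terms (k=0..4): 1.00000 + 5.42600 + 14.72074 + 26.62491 + 36.11669 = 83.888334
B = 36.116688/83.888334 = 0.430533

Final: 0.430533


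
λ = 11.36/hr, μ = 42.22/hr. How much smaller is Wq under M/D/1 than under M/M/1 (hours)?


ρ = 11.36/42.22 = 0.2691
Wq(M/M/1) = ρ/(μ−λ) = 0.2691/30.86 = 0.008719 hr
Wq(M/D/1) = ρ/(2(μ−λ)) = 0.004359 hr
Savings = 0.008719 − 0.004359 = 0.004359 hr

Final: 0.004359 hr


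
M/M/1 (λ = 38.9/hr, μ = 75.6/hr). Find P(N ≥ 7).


ρ = 38.9/75.6 = 0.5146
P(N ≥ n) = ρ^n = 0.5146^7 = 0.009550

Final: 0.009550


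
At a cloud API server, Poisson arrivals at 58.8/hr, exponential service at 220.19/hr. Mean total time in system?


W = 1/(μ−λ) = 1/(220.19 − 58.8) = 1/161.39 = 0.006196 hr

Final: 0.006196 hr


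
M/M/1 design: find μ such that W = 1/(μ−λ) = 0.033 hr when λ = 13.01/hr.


W = 1/(μ−λ) ⇒ μ − λ = 1/W = 1/0.033 = 30.3030
μ = λ + 1/W = 13.01 + 30.3030 = 43.3130 per hr

Final: 43.3130 /hr


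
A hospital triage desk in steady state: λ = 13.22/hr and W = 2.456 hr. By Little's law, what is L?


L = λW = 13.22·2.456 = 32.4683

Final: 32.4683


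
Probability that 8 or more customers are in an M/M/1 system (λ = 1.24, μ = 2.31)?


ρ = 1.24/2.31 = 0.5368
P(N ≥ n) = ρ^n = 0.5368^8 = 0.006894

Final: 0.006894


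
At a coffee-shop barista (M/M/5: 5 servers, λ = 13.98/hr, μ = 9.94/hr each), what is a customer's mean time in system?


a = 1.4064; ρ = 0.2813; P₀ = 0.244739
Lq = P₀·a^c·ρ/(c!(1−ρ)²) = 0.006112
Wq = Lq/λ = 0.006112/13.98 = 0.0004372 hr
W = Wq + 1/μ = 0.0004372 + 0.10060 = 0.10104 hr

Final: 0.10104 hr


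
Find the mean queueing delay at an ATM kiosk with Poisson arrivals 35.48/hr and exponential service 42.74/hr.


ρ = 35.48/42.74 = 0.8301
Wq = ρ/(μ−λ) = 0.8301/(42.74 − 35.48) = 0.8301/7.26 = 0.1143 hr

Final: 0.1143 hr


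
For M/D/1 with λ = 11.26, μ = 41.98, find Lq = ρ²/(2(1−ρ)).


ρ = 11.26/41.98 = 0.2682
M/D/1: Lq = ρ²/(2(1−ρ)) = 0.07194/(2·0.7318) = 0.04916

Final: 0.04916


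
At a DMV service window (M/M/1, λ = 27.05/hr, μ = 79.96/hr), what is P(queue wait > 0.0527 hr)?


ρ = 27.05/79.96 = 0.3383
P(Wq > t) = ρ·e^{−(μ−λ)t} = 0.3383·e^{−2.7884}
= 0.3383·0.061522 = 0.020813

Final: 0.020813


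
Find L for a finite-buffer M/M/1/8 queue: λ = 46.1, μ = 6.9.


ρ = 46.1/6.9 = 6.6812
L = ρ[1 − (K+1)ρ^K + Kρ^(K+1)] / [(1−ρ)(1−ρ^(K+1))]
Numerator: 6.6812·(1 − 9·3970220.954640 + 8·26525679.131722) = 1179047222.579583
Denominator: (-5.6812)·(-26525678.131722) = 150696606.197609
L = 1179047222.579583/150696606.197609 = 7.8240

Final: 7.8240


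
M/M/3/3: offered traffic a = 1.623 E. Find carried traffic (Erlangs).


B(3,1.623) = 0.153147 (Erlang-B)
Carried load = a(1 − B) = 1.623·(1 − 0.153147) = 1.623·0.846853 = 1.3744 E

Final: 1.3744 Erlangs


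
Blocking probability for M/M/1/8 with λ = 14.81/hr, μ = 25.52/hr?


ρ = λ/μ = 14.81/25.52 = 0.5803
P_K = (1−ρ)ρ^K/(1−ρ^(K+1)) = (0.4197·0.012865)/(1 − 0.007466)
= 0.005399/0.992534 = 0.005439

Final: 0.005439


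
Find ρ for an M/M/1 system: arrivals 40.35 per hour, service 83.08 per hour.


ρ = λ/μ = 40.35/83.08 = 0.4857

Final: 0.4857


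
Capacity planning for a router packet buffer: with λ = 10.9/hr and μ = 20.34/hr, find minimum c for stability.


Stability requires cμ > λ ⇔ c > λ/μ.
λ/μ = 10.9/20.34 = 0.5359
Minimum integer c = ⌊0.5359⌋ + 1 = 1
Check: 1·20.34 = 20.34 > 10.9, while 0·20.34 = 0.00 ≤ 10.9

Final: 1 servers


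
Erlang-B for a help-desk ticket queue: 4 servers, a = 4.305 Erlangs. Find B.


B(c,a) = (a^c/c!) / Σ_{k=0}^{c} a^k/k!
a^4/4! = 14.311376
Σ terms (k=0..4): 1.00000 + 4.30500 + 9.26651 + 13.29745 + 14.31138 = 42.180334
B = 14.311376/42.180334 = 0.339290

Final: 0.339290


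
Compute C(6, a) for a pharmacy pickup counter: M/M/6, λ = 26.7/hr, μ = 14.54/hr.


a = λ/μ = 1.8363; ρ = a/6 = 0.3061
P₀ = 0.159264 (from M/M/c formula)
C(c,a) = [a^c/(c!(1−ρ))]·P₀ = [38.34256/(720·0.6939)]·0.159264
= 0.07674·0.159264 = 0.012222

Final: 0.012222


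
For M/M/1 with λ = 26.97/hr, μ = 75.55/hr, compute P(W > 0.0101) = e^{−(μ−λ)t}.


W ~ Exponential(μ−λ) for M/M/1.
μ − λ = 75.55 − 26.97 = 48.5800
P(W > t) = e^{−(μ−λ)t} = e^{−0.4907} = 0.612223

Final: 0.612223


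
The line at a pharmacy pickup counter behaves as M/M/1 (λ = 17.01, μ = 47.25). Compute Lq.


ρ = 17.01/47.25 = 0.3600
Lq = ρ²/(1−ρ) = 0.1296/0.6400 = 0.2025

Final: 0.2025


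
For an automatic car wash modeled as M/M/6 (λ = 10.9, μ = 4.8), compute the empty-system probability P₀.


a = λ/μ = 10.9/4.8 = 2.2708; ρ = a/c = 0.3785
Σ_{k=0}^{5} a^k/k! (terms k=0..5) = 1.00000 + 2.27083 + 2.57834 + 1.95166 + 1.10797 + 0.50321 = 9.41202
Tail: a^6/(6!(1−ρ)) = 137.12340/(720·0.6215) = 0.30642
P₀ = 1/(9.41202 + 0.30642) = 1/9.71844 = 0.102897

Final: 0.102897


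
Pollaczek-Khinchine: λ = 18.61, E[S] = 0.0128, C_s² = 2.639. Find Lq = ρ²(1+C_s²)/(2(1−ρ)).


ρ = λ·E[S] = 18.61·0.0128 = 0.2382
Lq = ρ²(1+C_s²)/(2(1−ρ)) = 0.05674·(1+2.639)/(2·0.7618)
= 0.05674·3.6390/1.5236 = 0.13553

Final: 0.13553


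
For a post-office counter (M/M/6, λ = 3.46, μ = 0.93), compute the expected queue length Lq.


a = λ/μ = 3.7204; ρ = a/6 = 0.6201
P₀ = 0.022809
Lq = P₀·a^c·ρ / (c!·(1−ρ)²) = 0.022809·2651.91074·0.6201/(720·0.14435)
= 0.36089

Final: 0.36089


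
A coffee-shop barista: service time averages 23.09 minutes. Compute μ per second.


μ = 1/(service time) in consistent units.
1 second = 0.0166667 min, so μ = 0.0166667/23.09 = 0.0007218 per second

Final: 0.0007218 /sec


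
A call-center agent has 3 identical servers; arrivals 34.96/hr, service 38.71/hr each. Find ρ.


ρ = λ/(cμ) = 34.96/(3·38.71) = 34.96/116.13 = 0.3010

Final: 0.3010


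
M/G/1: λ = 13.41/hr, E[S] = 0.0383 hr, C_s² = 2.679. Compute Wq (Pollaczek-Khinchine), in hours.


ρ = λ·E[S] = 13.41·0.0383 = 0.5136
E[S²] = E[S]²(1+C_s²) = 0.0383²·(1+2.679) = 0.005397
Wq = λ·E[S²]/(2(1−ρ)) = 13.41·0.005397/(2·0.4864) = 0.07439 hr

Final: 0.07439 hr


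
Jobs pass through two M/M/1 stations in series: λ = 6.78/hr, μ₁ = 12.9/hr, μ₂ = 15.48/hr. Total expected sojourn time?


Each node sees arrival rate λ = 6.78/hr (tandem ⇒ throughput preserved).
W₁ = 1/(μ₁−λ) = 1/(12.9−6.78) = 0.16340 hr
W₂ = 1/(μ₂−λ) = 1/(15.48−6.78) = 0.11494 hr
W_total = W₁ + W₂ = 0.16340 + 0.11494 = 0.27834 hr

Final: 0.27834 hr


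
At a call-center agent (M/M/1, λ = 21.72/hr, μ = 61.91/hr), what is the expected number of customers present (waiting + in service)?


ρ = λ/μ = 21.72/61.91 = 0.3508
L = ρ/(1−ρ) = 0.3508/(1 − 0.3508) = 0.3508/0.6492 = 0.5404

Final: 0.5404


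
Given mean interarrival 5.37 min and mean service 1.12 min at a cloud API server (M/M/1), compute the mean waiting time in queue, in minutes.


λ = 60/5.37 = 11.1732 /hr
μ = 60/1.12 = 53.5714 /hr
ρ = λ/μ = 11.1732/53.5714 = 0.2086
Wq = ρ/(μ−λ) = 0.2086/(53.5714−11.1732) = 0.004919 hr
In minutes: 0.004919·60 = 0.2952 min

Final: 0.2952 min


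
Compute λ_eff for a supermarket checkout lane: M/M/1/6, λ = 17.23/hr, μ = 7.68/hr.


ρ = 2.2435; P_K = (1−ρ)ρ^6/(1−ρ^7) = 0.556210
λ_eff = λ(1 − P_K) = 17.23·(1 − 0.556210) = 17.23·0.443790 = 7.6465 /hr

Final: 7.6465 /hr


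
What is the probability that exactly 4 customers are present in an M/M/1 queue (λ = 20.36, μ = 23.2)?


ρ = 20.36/23.2 = 0.8776
P_n = (1−ρ)·ρ^n = (1 − 0.8776)·0.8776^4 = 0.1224·0.593143 = 0.072609

Final: 0.072609


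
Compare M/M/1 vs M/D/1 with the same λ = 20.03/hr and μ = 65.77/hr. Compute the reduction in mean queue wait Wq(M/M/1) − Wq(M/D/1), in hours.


ρ = 20.03/65.77 = 0.3045
Wq(M/M/1) = ρ/(μ−λ) = 0.3045/45.74 = 0.006658 hr
Wq(M/D/1) = ρ/(2(μ−λ)) = 0.003329 hr
Savings = 0.006658 − 0.003329 = 0.003329 hr

Final: 0.003329 hr


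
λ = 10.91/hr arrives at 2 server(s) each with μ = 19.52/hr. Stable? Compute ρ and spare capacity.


Total capacity cμ = 2·19.52 = 39.04/hr
ρ = λ/(cμ) = 10.91/39.04 = 0.2795
Stable ⇔ ρ < 1: YES
Spare capacity = cμ − λ = 39.04 − 10.91 = 28.13/hr

Final: ρ = 0.2795; stable; margin = 28.13/hr


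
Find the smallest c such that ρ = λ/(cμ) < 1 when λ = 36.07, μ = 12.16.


Stability requires cμ > λ ⇔ c > λ/μ.
λ/μ = 36.07/12.16 = 2.9663
Minimum integer c = ⌊2.9663⌋ + 1 = 3
Check: 3·12.16 = 36.48 > 36.07, while 2·12.16 = 24.32 ≤ 36.07

Final: 3 servers


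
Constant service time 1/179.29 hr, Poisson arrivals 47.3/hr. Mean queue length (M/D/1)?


ρ = 47.3/179.29 = 0.2638
M/D/1: Lq = ρ²/(2(1−ρ)) = 0.06960/(2·0.7362) = 0.04727

Final: 0.04727


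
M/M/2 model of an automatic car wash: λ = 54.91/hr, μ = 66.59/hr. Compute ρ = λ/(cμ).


ρ = λ/(cμ) = 54.91/(2·66.59) = 54.91/133.18 = 0.4123

Final: 0.4123


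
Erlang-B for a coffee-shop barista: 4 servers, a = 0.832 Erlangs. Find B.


B(c,a) = (a^c/c!) / Σ_{k=0}^{c} a^k/k!
a^4/4! = 0.019966
Σ terms (k=0..4): 1.00000 + 0.83200 + 0.34611 + 0.09599 + 0.01997 = 2.294066
B = 0.019966/2.294066 = 0.008703

Final: 0.008703


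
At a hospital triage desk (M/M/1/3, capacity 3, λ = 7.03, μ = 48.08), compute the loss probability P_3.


ρ = λ/μ = 7.03/48.08 = 0.1462
P_K = (1−ρ)ρ^K/(1−ρ^(K+1)) = (0.8538·0.003126)/(1 − 0.0004570)
= 0.002669/0.999543 = 0.002670

Final: 0.002670


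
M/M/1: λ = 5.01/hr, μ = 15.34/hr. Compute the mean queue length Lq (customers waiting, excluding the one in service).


ρ = 5.01/15.34 = 0.3266
Lq = ρ²/(1−ρ) = 0.1067/0.6734 = 0.1584

Final: 0.1584


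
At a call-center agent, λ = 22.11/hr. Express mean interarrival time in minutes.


Mean interarrival time = 1/λ = 1/22.11 hour = 0.04523 hour
In minutes: 0.04523 × 60 = 2.7137 min

Final: 2.7137 min


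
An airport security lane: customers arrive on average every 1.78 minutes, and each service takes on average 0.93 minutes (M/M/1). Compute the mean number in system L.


λ = 60/1.78 = 33.7079 /hr
μ = 60/0.93 = 64.5161 /hr
ρ = λ/μ = 33.7079/64.5161 = 0.5225
L = ρ/(1−ρ) = 0.5225/0.4775 = 1.0941

Final: 1.0941


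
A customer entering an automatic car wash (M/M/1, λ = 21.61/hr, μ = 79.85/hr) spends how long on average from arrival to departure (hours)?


W = 1/(μ−λ) = 1/(79.85 − 21.61) = 1/58.24 = 0.01717 hr

Final: 0.01717 hr


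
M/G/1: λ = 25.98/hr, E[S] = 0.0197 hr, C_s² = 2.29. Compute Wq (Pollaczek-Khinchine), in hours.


ρ = λ·E[S] = 25.98·0.0197 = 0.5118
E[S²] = E[S]²(1+C_s²) = 0.0197²·(1+2.29) = 0.001277
Wq = λ·E[S²]/(2(1−ρ)) = 25.98·0.001277/(2·0.4882) = 0.03397 hr

Final: 0.03397 hr


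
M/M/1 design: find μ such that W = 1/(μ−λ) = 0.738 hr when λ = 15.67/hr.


W = 1/(μ−λ) ⇒ μ − λ = 1/W = 1/0.738 = 1.3550
μ = λ + 1/W = 15.67 + 1.3550 = 17.0250 per hr

Final: 17.0250 /hr


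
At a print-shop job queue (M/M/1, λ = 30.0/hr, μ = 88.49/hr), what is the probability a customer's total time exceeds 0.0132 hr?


W ~ Exponential(μ−λ) for M/M/1.
μ − λ = 88.49 − 30.0 = 58.4900
P(W > t) = e^{−(μ−λ)t} = e^{−0.7721} = 0.462057

Final: 0.462057


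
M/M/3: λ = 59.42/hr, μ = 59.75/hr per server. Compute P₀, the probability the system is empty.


a = λ/μ = 59.42/59.75 = 0.9945; ρ = a/c = 0.3315
Σ_{k=0}^{2} a^k/k! (terms k=0..2) = 1.00000 + 0.99448 + 0.49449 = 2.48897
Tail: a^3/(3!(1−ρ)) = 0.98352/(6·0.6685) = 0.24520
P₀ = 1/(2.48897 + 0.24520) = 1/2.73417 = 0.365741

Final: 0.365741


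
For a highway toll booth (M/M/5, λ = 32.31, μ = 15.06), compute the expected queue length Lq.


a = λ/μ = 2.1454; ρ = a/5 = 0.4291
P₀ = 0.115756
Lq = P₀·a^c·ρ / (c!·(1−ρ)²) = 0.115756·45.45273·0.4291/(120·0.32595)
= 0.05772

Final: 0.05772


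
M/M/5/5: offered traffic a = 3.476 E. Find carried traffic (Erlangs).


B(5,3.476) = 0.151958 (Erlang-B)
Carried load = a(1 − B) = 3.476·(1 − 0.151958) = 3.476·0.848042 = 2.9478 E

Final: 2.9478 Erlangs


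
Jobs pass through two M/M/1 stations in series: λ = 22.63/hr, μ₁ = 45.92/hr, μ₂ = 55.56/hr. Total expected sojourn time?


Each node sees arrival rate λ = 22.63/hr (tandem ⇒ throughput preserved).
W₁ = 1/(μ₁−λ) = 1/(45.92−22.63) = 0.04294 hr
W₂ = 1/(μ₂−λ) = 1/(55.56−22.63) = 0.03037 hr
W_total = W₁ + W₂ = 0.04294 + 0.03037 = 0.07330 hr

Final: 0.07330 hr


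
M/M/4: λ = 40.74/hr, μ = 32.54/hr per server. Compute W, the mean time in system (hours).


a = 1.2520; ρ = 0.3130; P₀ = 0.284750
Lq = P₀·a^c·ρ/(c!(1−ρ)²) = 0.01933
Wq = Lq/λ = 0.01933/40.74 = 0.0004745 hr
W = Wq + 1/μ = 0.0004745 + 0.03073 = 0.03121 hr

Final: 0.03121 hr


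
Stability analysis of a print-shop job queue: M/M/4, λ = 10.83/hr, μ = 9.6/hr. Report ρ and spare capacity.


Total capacity cμ = 4·9.6 = 38.40/hr
ρ = λ/(cμ) = 10.83/38.40 = 0.2820
Stable ⇔ ρ < 1: YES
Spare capacity = cμ − λ = 38.40 − 10.83 = 27.57/hr

Final: ρ = 0.2820; stable; margin = 27.57/hr


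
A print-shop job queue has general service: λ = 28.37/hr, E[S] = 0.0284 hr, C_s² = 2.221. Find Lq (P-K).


ρ = λ·E[S] = 28.37·0.0284 = 0.8057
Lq = ρ²(1+C_s²)/(2(1−ρ)) = 0.6492·(1+2.221)/(2·0.1943)
= 0.6492·3.2210/0.3886 = 5.38098

Final: 5.38098


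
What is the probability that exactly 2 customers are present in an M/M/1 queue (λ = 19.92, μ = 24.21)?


ρ = 19.92/24.21 = 0.8228
P_n = (1−ρ)·ρ^n = (1 − 0.8228)·0.8228^2 = 0.1772·0.677001 = 0.119964

Final: 0.119964


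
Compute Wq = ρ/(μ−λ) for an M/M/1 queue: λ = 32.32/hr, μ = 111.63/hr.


ρ = 32.32/111.63 = 0.2895
Wq = ρ/(μ−λ) = 0.2895/(111.63 − 32.32) = 0.2895/79.31 = 0.003651 hr

Final: 0.003651 hr


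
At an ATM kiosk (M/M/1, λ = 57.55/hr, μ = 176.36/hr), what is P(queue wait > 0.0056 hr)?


ρ = 57.55/176.36 = 0.3263
P(Wq > t) = ρ·e^{−(μ−λ)t} = 0.3263·e^{−0.6653}
= 0.3263·0.514101 = 0.167762

Final: 0.167762


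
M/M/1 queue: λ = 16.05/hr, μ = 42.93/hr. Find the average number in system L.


ρ = λ/μ = 16.05/42.93 = 0.3739
L = ρ/(1−ρ) = 0.3739/(1 − 0.3739) = 0.3739/0.6261 = 0.5971

Final: 0.5971


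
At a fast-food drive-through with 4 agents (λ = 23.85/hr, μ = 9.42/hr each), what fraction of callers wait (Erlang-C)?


a = λ/μ = 2.5318; ρ = a/4 = 0.6330
P₀ = 0.070888 (from M/M/c formula)
C(c,a) = [a^c/(c!(1−ρ))]·P₀ = [41.09130/(24·0.3670)]·0.070888
= 4.66474·0.070888 = 0.330676

Final: 0.330676


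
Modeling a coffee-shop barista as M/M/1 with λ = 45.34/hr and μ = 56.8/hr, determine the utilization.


ρ = λ/μ = 45.34/56.8 = 0.7982

Final: 0.7982


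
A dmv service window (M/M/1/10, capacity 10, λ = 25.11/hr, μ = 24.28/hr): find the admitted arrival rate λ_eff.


ρ = 1.0342; P_K = (1−ρ)ρ^10/(1−ρ^11) = 0.106942
λ_eff = λ(1 − P_K) = 25.11·(1 − 0.106942) = 25.11·0.893058 = 22.4247 /hr

Final: 22.4247 /hr


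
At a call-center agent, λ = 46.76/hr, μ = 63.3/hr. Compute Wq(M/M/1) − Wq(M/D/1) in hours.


ρ = 46.76/63.3 = 0.7387
Wq(M/M/1) = ρ/(μ−λ) = 0.7387/16.54 = 0.04466 hr
Wq(M/D/1) = ρ/(2(μ−λ)) = 0.02233 hr
Savings = 0.04466 − 0.02233 = 0.02233 hr

Final: 0.02233 hr


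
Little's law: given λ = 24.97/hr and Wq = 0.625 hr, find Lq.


Lq = λWq = 24.97·0.625 = 15.6062

Final: 15.6062


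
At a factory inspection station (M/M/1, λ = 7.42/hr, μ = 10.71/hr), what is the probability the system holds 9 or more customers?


ρ = 7.42/10.71 = 0.6928
P(N ≥ n) = ρ^n = 0.6928^9 = 0.036773

Final: 0.036773


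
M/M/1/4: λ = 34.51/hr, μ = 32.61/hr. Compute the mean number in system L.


ρ = 34.51/32.61 = 1.0583
L = ρ[1 − (K+1)ρ^K + Kρ^(K+1)] / [(1−ρ)(1−ρ^(K+1))]
Numerator: 1.0583·(1 − 5·1.254228 + 4·1.327305) = 0.040297
Denominator: (-0.05826)·(-0.327305) = 0.019070
L = 0.040297/0.019070 = 2.1131

Final: 2.1131


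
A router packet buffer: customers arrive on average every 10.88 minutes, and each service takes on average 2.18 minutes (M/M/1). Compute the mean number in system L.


λ = 60/10.88 = 5.5147 /hr
μ = 60/2.18 = 27.5229 /hr
ρ = λ/μ = 5.5147/27.5229 = 0.2004
L = ρ/(1−ρ) = 0.2004/0.7996 = 0.2506

Final: 0.2506


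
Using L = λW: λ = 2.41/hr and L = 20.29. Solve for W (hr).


W = L/λ = 20.29/2.41 = 8.4191 hr

Final: 8.4191 hr


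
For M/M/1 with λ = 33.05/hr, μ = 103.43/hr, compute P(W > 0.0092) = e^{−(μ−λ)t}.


W ~ Exponential(μ−λ) for M/M/1.
μ − λ = 103.43 − 33.05 = 70.3800
P(W > t) = e^{−(μ−λ)t} = e^{−0.6475} = 0.523355

Final: 0.523355


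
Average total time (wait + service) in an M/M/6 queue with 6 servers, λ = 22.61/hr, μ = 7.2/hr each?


a = 3.1403; ρ = 0.5234; P₀ = 0.042331
Lq = P₀·a^c·ρ/(c!(1−ρ)²) = 0.12990
Wq = Lq/λ = 0.12990/22.61 = 0.005745 hr
W = Wq + 1/μ = 0.005745 + 0.13889 = 0.14463 hr

Final: 0.14463 hr


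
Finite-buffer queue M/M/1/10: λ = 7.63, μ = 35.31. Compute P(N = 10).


ρ = λ/μ = 7.63/35.31 = 0.2161
P_K = (1−ρ)ρ^K/(1−ρ^(K+1)) = (0.7839·0.0000002220)/(1 − 0.00000004796)
= 0.0000001740/1.000000 = 0.0000001740

Final: 0.0000001740


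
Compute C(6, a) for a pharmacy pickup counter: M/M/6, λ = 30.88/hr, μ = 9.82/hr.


a = λ/μ = 3.1446; ρ = a/6 = 0.5241
P₀ = 0.042141 (from M/M/c formula)
C(c,a) = [a^c/(c!(1−ρ))]·P₀ = [966.92953/(720·0.4759)]·0.042141
= 2.82194·0.042141 = 0.118918

Final: 0.118918


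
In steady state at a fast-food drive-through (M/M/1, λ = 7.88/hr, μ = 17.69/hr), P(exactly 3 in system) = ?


ρ = 7.88/17.69 = 0.4454
P_n = (1−ρ)·ρ^n = (1 − 0.4454)·0.4454^3 = 0.5546·0.088388 = 0.049016

Final: 0.049016


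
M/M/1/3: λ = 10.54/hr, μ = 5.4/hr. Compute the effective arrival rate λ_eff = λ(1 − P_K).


ρ = 1.9519; P_K = (1−ρ)ρ^3/(1−ρ^4) = 0.523752
λ_eff = λ(1 − P_K) = 10.54·(1 − 0.523752) = 10.54·0.476248 = 5.0197 /hr

Final: 5.0197 /hr


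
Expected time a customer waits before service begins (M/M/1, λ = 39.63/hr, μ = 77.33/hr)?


ρ = 39.63/77.33 = 0.5125
Wq = ρ/(μ−λ) = 0.5125/(77.33 − 39.63) = 0.5125/37.70 = 0.01359 hr

Final: 0.01359 hr


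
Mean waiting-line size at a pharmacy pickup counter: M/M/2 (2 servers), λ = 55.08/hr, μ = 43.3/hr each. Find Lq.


a = λ/μ = 1.2721; ρ = a/2 = 0.6360
P₀ = 0.222473
Lq = P₀·a^c·ρ / (c!·(1−ρ)²) = 0.222473·1.61813·0.6360/(2·0.13248)
= 0.86417

Final: 0.86417


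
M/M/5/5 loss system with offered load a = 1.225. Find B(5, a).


B(c,a) = (a^c/c!) / Σ_{k=0}^{c} a^k/k!
a^5/5! = 0.022988
Σ terms (k=0..5): 1.00000 + 1.22500 + 0.75031 + 0.30638 + 0.09383 + 0.02299 = 3.398506
B = 0.022988/3.398506 = 0.006764

Final: 0.006764


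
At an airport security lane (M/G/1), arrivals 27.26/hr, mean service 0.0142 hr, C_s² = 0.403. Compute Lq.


ρ = λ·E[S] = 27.26·0.0142 = 0.3871
Lq = ρ²(1+C_s²)/(2(1−ρ)) = 0.1498·(1+0.403)/(2·0.6129)
= 0.1498·1.4030/1.2258 = 0.17150

Final: 0.17150


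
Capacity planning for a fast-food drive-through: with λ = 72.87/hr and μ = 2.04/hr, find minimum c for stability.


Stability requires cμ > λ ⇔ c > λ/μ.
λ/μ = 72.87/2.04 = 35.7206
Minimum integer c = ⌊35.7206⌋ + 1 = 36
Check: 36·2.04 = 73.44 > 72.87, while 35·2.04 = 71.40 ≤ 72.87

Final: 36 servers


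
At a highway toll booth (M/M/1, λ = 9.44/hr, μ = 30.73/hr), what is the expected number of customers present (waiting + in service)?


ρ = λ/μ = 9.44/30.73 = 0.3072
L = ρ/(1−ρ) = 0.3072/(1 − 0.3072) = 0.3072/0.6928 = 0.4434

Final: 0.4434


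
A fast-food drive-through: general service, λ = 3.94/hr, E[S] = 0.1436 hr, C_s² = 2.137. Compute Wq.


ρ = λ·E[S] = 3.94·0.1436 = 0.5658
E[S²] = E[S]²(1+C_s²) = 0.1436²·(1+2.137) = 0.064688
Wq = λ·E[S²]/(2(1−ρ)) = 3.94·0.064688/(2·0.4342) = 0.29348 hr

Final: 0.29348 hr


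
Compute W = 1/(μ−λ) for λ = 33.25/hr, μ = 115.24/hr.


W = 1/(μ−λ) = 1/(115.24 − 33.25) = 1/81.99 = 0.01220 hr

Final: 0.01220 hr


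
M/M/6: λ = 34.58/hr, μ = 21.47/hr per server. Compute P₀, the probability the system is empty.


a = λ/μ = 34.58/21.47 = 1.6106; ρ = a/c = 0.2684
Σ_{k=0}^{5} a^k/k! (terms k=0..5) = 1.00000 + 1.61062 + 1.29705 + 0.69635 + 0.28039 + 0.09032 = 4.97473
Tail: a^6/(6!(1−ρ)) = 17.45652/(720·0.7316) = 0.03314
P₀ = 1/(4.97473 + 0.03314) = 1/5.00787 = 0.199686

Final: 0.199686


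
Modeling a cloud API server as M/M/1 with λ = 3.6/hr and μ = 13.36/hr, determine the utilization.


ρ = λ/μ = 3.6/13.36 = 0.2695

Final: 0.2695


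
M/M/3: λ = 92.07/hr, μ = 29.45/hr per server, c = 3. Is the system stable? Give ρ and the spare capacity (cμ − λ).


Total capacity cμ = 3·29.45 = 88.35/hr
ρ = λ/(cμ) = 92.07/88.35 = 1.0421
Stable ⇔ ρ < 1: NO
Spare capacity = cμ − λ = 88.35 − 92.07 = -3.72/hr

Final: ρ = 1.0421; unstable; margin = -3.72/hr


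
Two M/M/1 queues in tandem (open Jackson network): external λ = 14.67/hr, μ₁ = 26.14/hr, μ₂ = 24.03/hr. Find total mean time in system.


Each node sees arrival rate λ = 14.67/hr (tandem ⇒ throughput preserved).
W₁ = 1/(μ₁−λ) = 1/(26.14−14.67) = 0.08718 hr
W₂ = 1/(μ₂−λ) = 1/(24.03−14.67) = 0.10684 hr
W_total = W₁ + W₂ = 0.08718 + 0.10684 = 0.19402 hr

Final: 0.19402 hr


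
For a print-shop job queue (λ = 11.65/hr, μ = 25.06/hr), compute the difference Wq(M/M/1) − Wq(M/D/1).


ρ = 11.65/25.06 = 0.4649
Wq(M/M/1) = ρ/(μ−λ) = 0.4649/13.41 = 0.03467 hr
Wq(M/D/1) = ρ/(2(μ−λ)) = 0.01733 hr
Savings = 0.03467 − 0.01733 = 0.01733 hr

Final: 0.01733 hr


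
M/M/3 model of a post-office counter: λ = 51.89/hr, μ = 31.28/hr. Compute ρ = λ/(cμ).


ρ = λ/(cμ) = 51.89/(3·31.28) = 51.89/93.84 = 0.5530

Final: 0.5530


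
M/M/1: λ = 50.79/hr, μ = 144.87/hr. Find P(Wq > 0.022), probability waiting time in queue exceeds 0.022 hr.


ρ = 50.79/144.87 = 0.3506
P(Wq > t) = ρ·e^{−(μ−λ)t} = 0.3506·e^{−2.0698}
= 0.3506·0.126216 = 0.044250

Final: 0.044250


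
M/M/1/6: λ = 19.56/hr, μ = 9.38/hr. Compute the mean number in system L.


ρ = 19.56/9.38 = 2.0853
L = ρ[1 − (K+1)ρ^K + Kρ^(K+1)] / [(1−ρ)(1−ρ^(K+1))]
Numerator: 2.0853·(1 − 7·82.223521 + 6·171.459710) = 947.124414
Denominator: (-1.0853)·(-170.459710) = 184.997851
L = 947.124414/184.997851 = 5.1197

Final: 5.1197


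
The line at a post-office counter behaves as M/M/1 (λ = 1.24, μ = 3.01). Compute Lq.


ρ = 1.24/3.01 = 0.4120
Lq = ρ²/(1−ρ) = 0.1697/0.5880 = 0.2886

Final: 0.2886


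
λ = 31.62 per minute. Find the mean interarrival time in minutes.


Mean interarrival time = 1/λ = 1/31.62 minute = 0.03163 minute
In minutes: 0.03163 × 1 = 0.03163 min

Final: 0.03163 min


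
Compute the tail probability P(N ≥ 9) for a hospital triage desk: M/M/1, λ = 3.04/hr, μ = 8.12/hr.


ρ = 3.04/8.12 = 0.3744
P(N ≥ n) = ρ^n = 0.3744^9 = 0.0001445

Final: 0.0001445


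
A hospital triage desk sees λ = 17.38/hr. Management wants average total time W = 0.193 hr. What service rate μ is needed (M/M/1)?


W = 1/(μ−λ) ⇒ μ − λ = 1/W = 1/0.193 = 5.1813
μ = λ + 1/W = 17.38 + 5.1813 = 22.5613 per hr

Final: 22.5613 /hr


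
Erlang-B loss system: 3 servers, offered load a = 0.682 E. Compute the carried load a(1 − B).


B(3,0.682) = 0.026872 (Erlang-B)
Carried load = a(1 − B) = 0.682·(1 − 0.026872) = 0.682·0.973128 = 0.6637 E

Final: 0.6637 Erlangs


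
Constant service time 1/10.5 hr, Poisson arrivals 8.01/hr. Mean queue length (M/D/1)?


ρ = 8.01/10.5 = 0.7629
M/D/1: Lq = ρ²/(2(1−ρ)) = 0.5820/(2·0.2371) = 1.22701

Final: 1.22701


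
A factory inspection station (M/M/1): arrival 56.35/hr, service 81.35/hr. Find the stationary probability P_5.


ρ = 56.35/81.35 = 0.6927
P_n = (1−ρ)·ρ^n = (1 − 0.6927)·0.6927^5 = 0.3073·0.159471 = 0.049008

Final: 0.049008


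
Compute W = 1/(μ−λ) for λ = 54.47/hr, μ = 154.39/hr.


W = 1/(μ−λ) = 1/(154.39 − 54.47) = 1/99.92 = 0.01001 hr

Final: 0.01001 hr


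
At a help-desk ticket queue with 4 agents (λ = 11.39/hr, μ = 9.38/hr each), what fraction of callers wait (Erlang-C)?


a = λ/μ = 1.2143; ρ = a/4 = 0.3036
P₀ = 0.295857 (from M/M/c formula)
C(c,a) = [a^c/(c!(1−ρ))]·P₀ = [2.17412/(24·0.6964)]·0.295857
= 0.13008·0.295857 = 0.038484

Final: 0.038484


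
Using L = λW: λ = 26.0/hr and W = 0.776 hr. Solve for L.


L = λW = 26.0·0.776 = 20.1760

Final: 20.1760


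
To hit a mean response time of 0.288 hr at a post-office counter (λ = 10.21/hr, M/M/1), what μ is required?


W = 1/(μ−λ) ⇒ μ − λ = 1/W = 1/0.288 = 3.4722
μ = λ + 1/W = 10.21 + 3.4722 = 13.6822 per hr

Final: 13.6822 /hr


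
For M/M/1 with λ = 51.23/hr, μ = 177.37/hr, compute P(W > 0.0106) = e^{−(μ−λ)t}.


W ~ Exponential(μ−λ) for M/M/1.
μ − λ = 177.37 − 51.23 = 126.1400
P(W > t) = e^{−(μ−λ)t} = e^{−1.3371} = 0.262610

Final: 0.262610


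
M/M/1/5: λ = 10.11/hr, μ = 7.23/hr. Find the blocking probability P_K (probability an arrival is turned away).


ρ = λ/μ = 10.11/7.23 = 1.3983
P_K = (1−ρ)ρ^K/(1−ρ^(K+1)) = (-0.3983·5.346435)/(1 − 7.476135)
= -2.129700/-6.476135 = 0.328854

Final: 0.328854


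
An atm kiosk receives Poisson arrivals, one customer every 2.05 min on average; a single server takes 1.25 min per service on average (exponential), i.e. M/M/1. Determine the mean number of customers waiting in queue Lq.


λ = 60/2.05 = 29.2683 /hr
μ = 60/1.25 = 48.0000 /hr
ρ = λ/μ = 29.2683/48.0000 = 0.6098
Lq = ρ²/(1−ρ) = 0.3718/0.3902 = 0.9527

Final: 0.9527


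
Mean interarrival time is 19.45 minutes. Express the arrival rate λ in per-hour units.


λ = 1/(interarrival time) in consistent units.
1 hour = 60 min, so λ = 60/19.45 = 3.0848 per hour

Final: 3.0848 /hr


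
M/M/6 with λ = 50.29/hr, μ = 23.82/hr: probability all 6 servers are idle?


a = λ/μ = 50.29/23.82 = 2.1113; ρ = a/c = 0.3519
Σ_{k=0}^{5} a^k/k! (terms k=0..5) = 1.00000 + 2.11125 + 2.22869 + 1.56844 + 0.82784 + 0.34956 = 8.08578
Tail: a^6/(6!(1−ρ)) = 88.56034/(720·0.6481) = 0.18978
P₀ = 1/(8.08578 + 0.18978) = 1/8.27556 = 0.120838

Final: 0.120838


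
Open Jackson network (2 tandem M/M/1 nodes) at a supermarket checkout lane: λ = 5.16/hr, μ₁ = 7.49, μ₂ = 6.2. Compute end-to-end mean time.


Each node sees arrival rate λ = 5.16/hr (tandem ⇒ throughput preserved).
W₁ = 1/(μ₁−λ) = 1/(7.49−5.16) = 0.42918 hr
W₂ = 1/(μ₂−λ) = 1/(6.2−5.16) = 0.96154 hr
W_total = W₁ + W₂ = 0.42918 + 0.96154 = 1.39072 hr

Final: 1.39072 hr


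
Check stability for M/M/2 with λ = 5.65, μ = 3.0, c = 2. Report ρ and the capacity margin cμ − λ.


Total capacity cμ = 2·3.0 = 6.00/hr
ρ = λ/(cμ) = 5.65/6.00 = 0.9417
Stable ⇔ ρ < 1: YES
Spare capacity = cμ − λ = 6.00 − 5.65 = 0.35/hr

Final: ρ = 0.9417; stable; margin = 0.35/hr


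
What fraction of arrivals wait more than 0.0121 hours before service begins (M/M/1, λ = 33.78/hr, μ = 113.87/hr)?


ρ = 33.78/113.87 = 0.2967
P(Wq > t) = ρ·e^{−(μ−λ)t} = 0.2967·e^{−0.9691}
= 0.2967·0.379429 = 0.112559

Final: 0.112559


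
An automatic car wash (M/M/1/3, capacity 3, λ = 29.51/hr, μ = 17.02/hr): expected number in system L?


ρ = 29.51/17.02 = 1.7338
L = ρ[1 − (K+1)ρ^K + Kρ^(K+1)] / [(1−ρ)(1−ρ^(K+1))]
Numerator: 1.7338·(1 − 4·5.212295 + 3·9.037298) = 12.592406
Denominator: (-0.7338)·(-8.037298) = 5.898111
L = 12.592406/5.898111 = 2.1350

Final: 2.1350


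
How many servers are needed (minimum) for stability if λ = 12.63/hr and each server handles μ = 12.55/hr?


Stability requires cμ > λ ⇔ c > λ/μ.
λ/μ = 12.63/12.55 = 1.0064
Minimum integer c = ⌊1.0064⌋ + 1 = 2
Check: 2·12.55 = 25.10 > 12.63, while 1·12.55 = 12.55 ≤ 12.63

Final: 2 servers


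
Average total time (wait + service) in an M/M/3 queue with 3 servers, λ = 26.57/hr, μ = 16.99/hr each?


a = 1.5639; ρ = 0.5213; P₀ = 0.195378
Lq = P₀·a^c·ρ/(c!(1−ρ)²) = 0.28330
Wq = Lq/λ = 0.28330/26.57 = 0.01066 hr
W = Wq + 1/μ = 0.01066 + 0.05886 = 0.06952 hr

Final: 0.06952 hr


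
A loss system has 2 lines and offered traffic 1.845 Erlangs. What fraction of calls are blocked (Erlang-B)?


B(c,a) = (a^c/c!) / Σ_{k=0}^{c} a^k/k!
a^2/2! = 1.702012
Σ terms (k=0..2): 1.00000 + 1.84500 + 1.70201 = 4.547013
B = 1.702012/4.547013 = 0.374314

Final: 0.374314


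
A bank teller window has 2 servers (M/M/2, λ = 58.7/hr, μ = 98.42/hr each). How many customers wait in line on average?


a = λ/μ = 0.5964; ρ = a/2 = 0.2982
P₀ = 0.540581
Lq = P₀·a^c·ρ / (c!·(1−ρ)²) = 0.540581·0.35572·0.2982/(2·0.49251)
= 0.05822

Final: 0.05822


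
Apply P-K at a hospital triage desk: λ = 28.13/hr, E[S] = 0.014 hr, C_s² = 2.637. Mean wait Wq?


ρ = λ·E[S] = 28.13·0.014 = 0.3938
E[S²] = E[S]²(1+C_s²) = 0.014²·(1+2.637) = 0.0007129
Wq = λ·E[S²]/(2(1−ρ)) = 28.13·0.0007129/(2·0.6062) = 0.01654 hr

Final: 0.01654 hr


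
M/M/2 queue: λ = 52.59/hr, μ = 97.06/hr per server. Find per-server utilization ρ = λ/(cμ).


ρ = λ/(cμ) = 52.59/(2·97.06) = 52.59/194.12 = 0.2709

Final: 0.2709


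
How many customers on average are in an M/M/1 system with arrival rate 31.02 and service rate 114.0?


ρ = λ/μ = 31.02/114.0 = 0.2721
L = ρ/(1−ρ) = 0.2721/(1 − 0.2721) = 0.2721/0.7279 = 0.3738

Final: 0.3738


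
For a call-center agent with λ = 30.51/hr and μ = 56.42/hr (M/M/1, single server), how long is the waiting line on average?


ρ = 30.51/56.42 = 0.5408
Lq = ρ²/(1−ρ) = 0.2924/0.4592 = 0.6368

Final: 0.6368


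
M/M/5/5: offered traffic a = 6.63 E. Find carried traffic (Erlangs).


B(5,6.63) = 0.402173 (Erlang-B)
Carried load = a(1 − B) = 6.63·(1 − 0.402173) = 6.63·0.597827 = 3.9636 E

Final: 3.9636 Erlangs


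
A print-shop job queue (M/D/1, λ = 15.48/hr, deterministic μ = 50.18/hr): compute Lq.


ρ = 15.48/50.18 = 0.3085
M/D/1: Lq = ρ²/(2(1−ρ)) = 0.09517/(2·0.6915) = 0.06881

Final: 0.06881


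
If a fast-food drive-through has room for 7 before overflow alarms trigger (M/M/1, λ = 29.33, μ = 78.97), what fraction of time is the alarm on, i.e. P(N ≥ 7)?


ρ = 29.33/78.97 = 0.3714
P(N ≥ n) = ρ^n = 0.3714^7 = 0.0009749

Final: 0.0009749


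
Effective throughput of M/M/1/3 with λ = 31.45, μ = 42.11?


ρ = 0.7469; P_K = (1−ρ)ρ^3/(1−ρ^4) = 0.153088
λ_eff = λ(1 − P_K) = 31.45·(1 − 0.153088) = 31.45·0.846912 = 26.6354 /hr

Final: 26.6354 /hr


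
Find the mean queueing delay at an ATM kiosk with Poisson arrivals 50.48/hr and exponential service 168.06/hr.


ρ = 50.48/168.06 = 0.3004
Wq = ρ/(μ−λ) = 0.3004/(168.06 − 50.48) = 0.3004/117.58 = 0.002555 hr

Final: 0.002555 hr


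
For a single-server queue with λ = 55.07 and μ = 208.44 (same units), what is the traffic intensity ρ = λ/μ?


ρ = λ/μ = 55.07/208.44 = 0.2642

Final: 0.2642


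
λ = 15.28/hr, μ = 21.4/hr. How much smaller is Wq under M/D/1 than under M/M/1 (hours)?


ρ = 15.28/21.4 = 0.7140
Wq(M/M/1) = ρ/(μ−λ) = 0.7140/6.12 = 0.11667 hr
Wq(M/D/1) = ρ/(2(μ−λ)) = 0.05833 hr
Savings = 0.11667 − 0.05833 = 0.05833 hr

Final: 0.05833 hr


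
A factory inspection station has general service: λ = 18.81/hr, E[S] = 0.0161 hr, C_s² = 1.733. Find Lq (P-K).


ρ = λ·E[S] = 18.81·0.0161 = 0.3028
Lq = ρ²(1+C_s²)/(2(1−ρ)) = 0.09171·(1+1.733)/(2·0.6972)
= 0.09171·2.7330/1.3943 = 0.17977

Final: 0.17977


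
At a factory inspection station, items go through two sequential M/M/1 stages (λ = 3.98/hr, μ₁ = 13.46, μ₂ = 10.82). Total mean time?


Each node sees arrival rate λ = 3.98/hr (tandem ⇒ throughput preserved).
W₁ = 1/(μ₁−λ) = 1/(13.46−3.98) = 0.10549 hr
W₂ = 1/(μ₂−λ) = 1/(10.82−3.98) = 0.14620 hr
W_total = W₁ + W₂ = 0.10549 + 0.14620 = 0.25168 hr

Final: 0.25168 hr
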